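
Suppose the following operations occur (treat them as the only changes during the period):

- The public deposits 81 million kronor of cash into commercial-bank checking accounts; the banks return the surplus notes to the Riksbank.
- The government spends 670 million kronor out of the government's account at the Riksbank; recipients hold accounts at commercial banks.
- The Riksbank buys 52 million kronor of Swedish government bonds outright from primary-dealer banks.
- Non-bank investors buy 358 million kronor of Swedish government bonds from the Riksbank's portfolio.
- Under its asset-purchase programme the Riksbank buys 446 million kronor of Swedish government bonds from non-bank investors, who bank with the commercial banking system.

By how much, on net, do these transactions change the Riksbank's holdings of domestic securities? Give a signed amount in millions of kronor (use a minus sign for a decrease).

Currency deposit 81 million kronor: the Riksbank's securities portfolio is untouched → 0.
Government spending 670 million kronor: the Riksbank's securities portfolio is untouched → 0.
OMO purchase (from banks) 52 million kronor: securities added to the Riksbank's portfolio → +52M.
Asset sale (to non-banks) 358 million kronor: securities removed from the Riksbank's portfolio → −358M.
Asset purchase (from non-banks) 446 million kronor: securities added to the Riksbank's portfolio → +446M.
Net: 0 + 0 + 52 − 358 + 446 = +140 million.

+140 million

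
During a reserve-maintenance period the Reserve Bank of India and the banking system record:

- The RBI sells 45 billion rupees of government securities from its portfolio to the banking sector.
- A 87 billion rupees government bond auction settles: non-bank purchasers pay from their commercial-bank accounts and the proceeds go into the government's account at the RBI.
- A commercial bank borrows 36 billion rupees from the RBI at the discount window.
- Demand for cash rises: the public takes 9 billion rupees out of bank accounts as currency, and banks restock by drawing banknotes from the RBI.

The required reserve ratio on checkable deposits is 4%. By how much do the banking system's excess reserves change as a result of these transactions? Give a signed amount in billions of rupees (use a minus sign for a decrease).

-101.16 billion

OMO sale (to banks) 45 billion rupees: reserves −45B, deposits 0.
Government account inflow 87 billion rupees: reserves −87B, deposits −87B.
Discount-window loan 36 billion rupees: reserves +36B, deposits 0.
Currency withdrawal 9 billion rupees: reserves −9B, deposits −9B.
Totals: Δreserves = −105B, Δdeposits = −96B.
Δrequired reserves = 4% × −96B = −3.84B.
Δexcess reserves = Δreserves − Δrequired = −105B − (−3.84B) = -101.16 billion.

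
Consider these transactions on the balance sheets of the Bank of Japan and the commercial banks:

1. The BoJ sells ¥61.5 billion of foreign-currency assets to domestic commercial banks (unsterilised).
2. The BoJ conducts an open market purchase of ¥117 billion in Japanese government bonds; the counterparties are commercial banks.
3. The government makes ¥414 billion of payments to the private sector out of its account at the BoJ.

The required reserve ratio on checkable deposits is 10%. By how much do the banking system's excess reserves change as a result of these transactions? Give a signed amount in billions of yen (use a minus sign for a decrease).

+¥428.1 billion

FX sale ¥61.5 billion: reserves −¥61.5B, deposits 0.
OMO purchase (from banks) ¥117 billion: reserves +¥117B, deposits 0.
Government spending ¥414 billion: reserves +¥414B, deposits +¥414B.
Totals: Δreserves = +¥469.5B, Δdeposits = +¥414B.
Δrequired reserves = 10% × +¥414B = +¥41.4B.
Δexcess reserves = Δreserves − Δrequired = +¥469.5B − (+¥41.4B) = +¥428.1 billion.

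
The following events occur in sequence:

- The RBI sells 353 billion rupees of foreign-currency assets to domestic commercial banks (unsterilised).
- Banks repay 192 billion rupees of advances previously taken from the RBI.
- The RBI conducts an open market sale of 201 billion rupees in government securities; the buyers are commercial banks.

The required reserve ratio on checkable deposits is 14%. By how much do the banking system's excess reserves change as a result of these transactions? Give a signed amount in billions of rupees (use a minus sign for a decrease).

FX sale 353 billion rupees: reserves −353B, deposits 0.
Discount-window repayment 192 billion rupees: reserves −192B, deposits 0.
OMO sale (to banks) 201 billion rupees: reserves −201B, deposits 0.
Totals: Δreserves = −746B, Δdeposits = 0.
Δrequired reserves = 14% × 0 = 0.
Δexcess reserves = Δreserves − Δrequired = −746B − (0) = -746 billion.

-746 billion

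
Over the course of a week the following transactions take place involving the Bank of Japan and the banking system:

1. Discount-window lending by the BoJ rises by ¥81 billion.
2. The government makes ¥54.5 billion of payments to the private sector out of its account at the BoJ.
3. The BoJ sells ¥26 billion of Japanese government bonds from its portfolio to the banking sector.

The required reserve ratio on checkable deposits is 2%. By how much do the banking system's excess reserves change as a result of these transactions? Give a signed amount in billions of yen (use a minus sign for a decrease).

+¥108.41 billion

Discount-window loan ¥81 billion: reserves +¥81B, deposits 0.
Government spending ¥54.5 billion: reserves +¥54.5B, deposits +¥54.5B.
OMO sale (to banks) ¥26 billion: reserves −¥26B, deposits 0.
Totals: Δreserves = +¥109.5B, Δdeposits = +¥54.5B.
Δrequired reserves = 2% × +¥54.5B = +¥1.09B.
Δexcess reserves = Δreserves − Δrequired = +¥109.5B − (+¥1.09B) = +¥108.41 billion.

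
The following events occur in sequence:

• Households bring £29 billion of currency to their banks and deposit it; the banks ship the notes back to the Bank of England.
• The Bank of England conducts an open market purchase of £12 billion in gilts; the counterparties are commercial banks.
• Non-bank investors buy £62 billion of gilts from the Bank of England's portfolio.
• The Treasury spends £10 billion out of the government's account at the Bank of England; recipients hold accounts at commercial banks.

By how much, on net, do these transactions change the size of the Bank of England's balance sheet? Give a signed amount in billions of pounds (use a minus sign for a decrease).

-£50 billion

Bank of England balance sheet:
  Assets:      Securities −£50B
  Liabilities: Bank reserves −£11B, Currency in circulation −£29B, Government deposits −£10B
Commercial banking system:
  Assets:      Reserves at CB −£11B, Securities −£12B
  Liabilities: Checkable deposits −£23B
Change in total Bank of England assets = -£50 billion.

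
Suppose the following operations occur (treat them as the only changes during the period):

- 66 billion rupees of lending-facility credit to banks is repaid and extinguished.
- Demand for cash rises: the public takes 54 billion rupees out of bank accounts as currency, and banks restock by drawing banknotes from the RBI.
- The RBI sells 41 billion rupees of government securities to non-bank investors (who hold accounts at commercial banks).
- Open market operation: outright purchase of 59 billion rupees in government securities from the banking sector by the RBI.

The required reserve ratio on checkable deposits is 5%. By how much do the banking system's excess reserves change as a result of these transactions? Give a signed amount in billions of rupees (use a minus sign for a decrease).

Discount-window repayment 66 billion rupees: reserves −66B, deposits 0.
Currency withdrawal 54 billion rupees: reserves −54B, deposits −54B.
Asset sale (to non-banks) 41 billion rupees: reserves −41B, deposits −41B.
OMO purchase (from banks) 59 billion rupees: reserves +59B, deposits 0.
Totals: Δreserves = −102B, Δdeposits = −95B.
Δrequired reserves = 5% × −95B = −4.75B.
Δexcess reserves = Δreserves − Δrequired = −102B − (−4.75B) = -97.25 billion.

-97.25 billion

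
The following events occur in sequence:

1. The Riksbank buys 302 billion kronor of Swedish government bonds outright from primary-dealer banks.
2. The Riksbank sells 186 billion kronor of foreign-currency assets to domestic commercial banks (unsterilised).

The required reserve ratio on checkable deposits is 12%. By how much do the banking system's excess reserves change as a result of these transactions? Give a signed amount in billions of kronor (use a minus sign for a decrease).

OMO purchase (from banks) 302 billion kronor: reserves +302B, deposits 0.
FX sale 186 billion kronor: reserves −186B, deposits 0.
Totals: Δreserves = +116B, Δdeposits = 0.
Δrequired reserves = 12% × 0 = 0.
Δexcess reserves = Δreserves − Δrequired = +116B − (0) = +116 billion.

+116 billion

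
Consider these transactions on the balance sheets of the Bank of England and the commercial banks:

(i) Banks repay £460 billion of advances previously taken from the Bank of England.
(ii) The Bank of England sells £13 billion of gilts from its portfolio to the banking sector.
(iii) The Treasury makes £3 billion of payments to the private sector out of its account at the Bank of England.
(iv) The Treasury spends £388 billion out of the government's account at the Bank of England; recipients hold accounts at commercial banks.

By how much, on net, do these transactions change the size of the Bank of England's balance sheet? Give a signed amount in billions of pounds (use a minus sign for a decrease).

-£473 billion

Discount-window repayment £460 billion: a Bank of England asset is shed → −£460B.
OMO sale (to banks) £13 billion: a Bank of England asset is shed → −£13B.
Government spending £3 billion: only the composition of liabilities changes → 0.
Government spending £388 billion: only the composition of liabilities changes → 0.
Net: −460 − 13 + 0 + 0 = -£473 billion.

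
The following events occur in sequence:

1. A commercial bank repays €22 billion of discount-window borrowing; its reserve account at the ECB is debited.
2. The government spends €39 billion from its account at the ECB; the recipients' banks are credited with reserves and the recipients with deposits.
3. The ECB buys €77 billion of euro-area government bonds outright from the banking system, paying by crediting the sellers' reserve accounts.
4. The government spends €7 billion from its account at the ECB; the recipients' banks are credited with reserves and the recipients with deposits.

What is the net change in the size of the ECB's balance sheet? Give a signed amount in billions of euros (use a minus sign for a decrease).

+€55 billion

ECB balance sheet:
  Assets:      Securities +€77B, Loans to banks −€22B
  Liabilities: Bank reserves +€101B, Government deposits −€46B
Commercial banking system:
  Assets:      Reserves at CB +€101B, Securities −€77B
  Liabilities: Checkable deposits +€46B, Borrowings from CB −€22B
Change in total ECB assets = +€55 billion.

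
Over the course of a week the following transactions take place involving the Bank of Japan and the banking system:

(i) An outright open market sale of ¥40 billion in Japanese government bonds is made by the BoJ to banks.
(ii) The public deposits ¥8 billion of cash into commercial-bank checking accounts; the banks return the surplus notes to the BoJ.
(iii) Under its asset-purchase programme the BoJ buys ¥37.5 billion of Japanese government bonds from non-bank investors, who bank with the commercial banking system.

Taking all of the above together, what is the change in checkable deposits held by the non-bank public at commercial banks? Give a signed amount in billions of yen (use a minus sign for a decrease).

BoJ balance sheet:
  Assets:      Securities −¥2.5B
  Liabilities: Bank reserves +¥5.5B, Currency in circulation −¥8B
Commercial banking system:
  Assets:      Reserves at CB +¥5.5B, Securities +¥40B
  Liabilities: Checkable deposits +¥45.5B
So the change in checkable deposits held by the non-bank public at commercial banks is +¥45.5 billion.

+¥45.5 billion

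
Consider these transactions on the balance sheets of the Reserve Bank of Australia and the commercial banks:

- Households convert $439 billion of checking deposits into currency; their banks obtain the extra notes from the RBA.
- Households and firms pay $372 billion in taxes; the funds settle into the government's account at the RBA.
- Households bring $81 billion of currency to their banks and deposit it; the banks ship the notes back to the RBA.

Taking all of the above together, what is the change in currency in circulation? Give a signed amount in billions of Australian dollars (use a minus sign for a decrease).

+$358 billion

Currency withdrawal $439 billion: notes leave the central bank → +$439B.
Government account inflow $372 billion: no currency enters or leaves circulation → 0.
Currency deposit $81 billion: notes return to the central bank → −$81B.
Net: 439 + 0 − 81 = +$358 billion.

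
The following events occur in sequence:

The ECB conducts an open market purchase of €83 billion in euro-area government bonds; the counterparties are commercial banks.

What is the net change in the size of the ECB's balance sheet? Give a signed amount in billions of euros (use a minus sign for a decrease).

+€83 billion

OMO purchase (from banks) €83 billion: an ECB asset is acquired → +€83B.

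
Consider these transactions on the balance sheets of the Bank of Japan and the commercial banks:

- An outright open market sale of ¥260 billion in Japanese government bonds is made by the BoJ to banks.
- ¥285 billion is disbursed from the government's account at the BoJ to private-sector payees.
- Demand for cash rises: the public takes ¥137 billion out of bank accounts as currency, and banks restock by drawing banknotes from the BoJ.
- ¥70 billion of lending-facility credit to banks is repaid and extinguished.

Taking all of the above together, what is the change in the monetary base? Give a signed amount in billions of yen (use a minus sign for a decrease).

OMO sale (to banks) ¥260 billion: BoJ balance sheet contracts → −¥260B.
Government spending ¥285 billion: a non-base liability converts back to reserves → +¥285B.
Currency withdrawal ¥137 billion: just a shift between currency and reserves — both are base money → 0.
Discount-window repayment ¥70 billion: BoJ balance sheet contracts → −¥70B.
Net: −260 + 285 + 0 − 70 = -¥45 billion.

-¥45 billion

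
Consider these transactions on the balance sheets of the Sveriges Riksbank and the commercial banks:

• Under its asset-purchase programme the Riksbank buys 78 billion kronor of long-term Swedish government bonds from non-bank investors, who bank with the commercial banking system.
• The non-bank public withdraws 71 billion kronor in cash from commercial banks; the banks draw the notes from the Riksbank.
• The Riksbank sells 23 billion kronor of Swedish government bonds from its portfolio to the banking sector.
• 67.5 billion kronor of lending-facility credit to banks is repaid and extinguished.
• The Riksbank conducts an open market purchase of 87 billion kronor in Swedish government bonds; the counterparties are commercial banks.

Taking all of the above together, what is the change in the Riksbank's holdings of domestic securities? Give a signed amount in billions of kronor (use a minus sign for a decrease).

+142 billion

Riksbank balance sheet:
  Assets:      Securities +142B, Loans to banks −67.5B
  Liabilities: Bank reserves +3.5B, Currency in circulation +71B
Commercial banking system:
  Assets:      Reserves at CB +3.5B, Securities −64B
  Liabilities: Checkable deposits +7B, Borrowings from CB −67.5B
So the change in the Riksbank's holdings of domestic securities is +142 billion.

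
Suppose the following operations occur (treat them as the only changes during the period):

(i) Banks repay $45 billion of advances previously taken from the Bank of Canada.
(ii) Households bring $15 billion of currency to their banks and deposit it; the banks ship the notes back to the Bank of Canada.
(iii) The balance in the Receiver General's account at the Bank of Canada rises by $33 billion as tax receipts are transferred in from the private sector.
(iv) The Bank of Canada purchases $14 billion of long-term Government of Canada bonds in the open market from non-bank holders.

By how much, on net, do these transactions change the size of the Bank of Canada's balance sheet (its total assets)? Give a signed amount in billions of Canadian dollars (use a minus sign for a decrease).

-$31 billion

Discount-window repayment $45 billion: a Bank of Canada asset is shed → −$45B.
Currency deposit $15 billion: only the composition of liabilities changes → 0.
Government account inflow $33 billion: only the composition of liabilities changes → 0.
Asset purchase (from non-banks) $14 billion: a Bank of Canada asset is acquired → +$14B.
Net: −45 + 0 + 0 + 14 = -$31 billion.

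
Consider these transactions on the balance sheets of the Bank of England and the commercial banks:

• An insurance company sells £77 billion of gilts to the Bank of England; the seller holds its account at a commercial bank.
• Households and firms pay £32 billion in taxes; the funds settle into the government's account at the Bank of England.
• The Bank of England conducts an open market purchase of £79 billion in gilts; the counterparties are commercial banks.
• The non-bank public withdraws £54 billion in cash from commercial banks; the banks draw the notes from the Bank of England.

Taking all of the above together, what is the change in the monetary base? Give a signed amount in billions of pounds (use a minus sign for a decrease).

Asset purchase (from non-banks) £77 billion: Bank of England balance sheet expands → +£77B.
Government account inflow £32 billion: reserves shift to a non-base liability → −£32B.
OMO purchase (from banks) £79 billion: Bank of England balance sheet expands → +£79B.
Currency withdrawal £54 billion: just a shift between currency and reserves — both are base money → 0.
Net: 77 − 32 + 79 + 0 = +£124 billion.

+£124 billion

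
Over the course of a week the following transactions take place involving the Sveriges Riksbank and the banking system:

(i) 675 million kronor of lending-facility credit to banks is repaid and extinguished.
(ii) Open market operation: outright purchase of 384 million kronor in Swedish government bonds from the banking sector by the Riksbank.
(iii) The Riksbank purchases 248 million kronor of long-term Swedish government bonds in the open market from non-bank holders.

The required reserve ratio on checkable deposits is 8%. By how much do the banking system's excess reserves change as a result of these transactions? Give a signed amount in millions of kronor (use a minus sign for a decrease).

Discount-window repayment 675 million kronor: reserves −675M, deposits 0.
OMO purchase (from banks) 384 million kronor: reserves +384M, deposits 0.
Asset purchase (from non-banks) 248 million kronor: reserves +248M, deposits +248M.
Totals: Δreserves = −43M, Δdeposits = +248M.
Δrequired reserves = 8% × +248M = +19.84M.
Δexcess reserves = Δreserves − Δrequired = −43M − (+19.84M) = -62.84 million.

-62.84 million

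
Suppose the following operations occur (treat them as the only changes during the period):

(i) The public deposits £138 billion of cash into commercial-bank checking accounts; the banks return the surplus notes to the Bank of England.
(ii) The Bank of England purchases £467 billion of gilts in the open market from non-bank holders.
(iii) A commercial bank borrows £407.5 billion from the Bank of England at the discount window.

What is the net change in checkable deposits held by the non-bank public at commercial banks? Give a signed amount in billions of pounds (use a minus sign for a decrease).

+£605 billion

Currency deposit £138 billion: non-bank counterparties' bank balances rise → +£138B.
Asset purchase (from non-banks) £467 billion: non-bank counterparties' bank balances rise → +£467B.
Discount-window loan £407.5 billion: the counterparty is a bank, so public deposits are unchanged → 0.
Net: 138 + 467 + 0 = +£605 billion.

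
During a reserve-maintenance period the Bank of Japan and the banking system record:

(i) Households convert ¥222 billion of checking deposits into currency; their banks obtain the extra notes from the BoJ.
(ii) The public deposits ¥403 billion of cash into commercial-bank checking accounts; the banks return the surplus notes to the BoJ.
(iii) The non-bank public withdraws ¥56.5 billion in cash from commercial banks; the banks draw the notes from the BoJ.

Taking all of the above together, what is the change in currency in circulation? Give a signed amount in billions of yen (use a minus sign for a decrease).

BoJ balance sheet:
  Assets:      no change
  Liabilities: Bank reserves +¥124.5B, Currency in circulation −¥124.5B
So the change in currency in circulation is -¥124.5 billion.

-¥124.5 billion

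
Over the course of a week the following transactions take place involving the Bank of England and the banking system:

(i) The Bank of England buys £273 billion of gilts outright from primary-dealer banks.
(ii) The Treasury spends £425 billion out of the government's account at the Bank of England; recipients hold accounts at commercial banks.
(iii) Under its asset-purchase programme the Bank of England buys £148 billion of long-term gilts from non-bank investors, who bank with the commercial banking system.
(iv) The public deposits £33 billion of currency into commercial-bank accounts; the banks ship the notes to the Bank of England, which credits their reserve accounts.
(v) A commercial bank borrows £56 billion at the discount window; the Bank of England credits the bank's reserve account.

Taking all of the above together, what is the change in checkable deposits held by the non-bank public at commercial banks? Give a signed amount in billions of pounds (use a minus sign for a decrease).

+£606 billion

OMO purchase (from banks) £273 billion: the counterparty is a bank, so public deposits are unchanged → 0.
Government spending £425 billion: non-bank counterparties' bank balances rise → +£425B.
Asset purchase (from non-banks) £148 billion: non-bank counterparties' bank balances rise → +£148B.
Currency deposit £33 billion: non-bank counterparties' bank balances rise → +£33B.
Discount-window loan £56 billion: the counterparty is a bank, so public deposits are unchanged → 0.
Net: 0 + 425 + 148 + 33 + 0 = +£606 billion.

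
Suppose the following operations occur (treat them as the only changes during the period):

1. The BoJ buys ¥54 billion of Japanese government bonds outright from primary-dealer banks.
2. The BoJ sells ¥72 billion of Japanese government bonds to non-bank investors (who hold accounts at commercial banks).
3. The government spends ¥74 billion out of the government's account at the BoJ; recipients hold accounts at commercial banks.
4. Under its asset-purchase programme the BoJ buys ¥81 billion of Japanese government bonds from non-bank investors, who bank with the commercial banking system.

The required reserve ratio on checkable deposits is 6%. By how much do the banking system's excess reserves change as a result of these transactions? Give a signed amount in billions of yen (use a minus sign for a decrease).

+¥132.02 billion

OMO purchase (from banks) ¥54 billion: reserves +¥54B, deposits 0.
Asset sale (to non-banks) ¥72 billion: reserves −¥72B, deposits −¥72B.
Government spending ¥74 billion: reserves +¥74B, deposits +¥74B.
Asset purchase (from non-banks) ¥81 billion: reserves +¥81B, deposits +¥81B.
Totals: Δreserves = +¥137B, Δdeposits = +¥83B.
Δrequired reserves = 6% × +¥83B = +¥4.98B.
Δexcess reserves = Δreserves − Δrequired = +¥137B − (+¥4.98B) = +¥132.02 billion.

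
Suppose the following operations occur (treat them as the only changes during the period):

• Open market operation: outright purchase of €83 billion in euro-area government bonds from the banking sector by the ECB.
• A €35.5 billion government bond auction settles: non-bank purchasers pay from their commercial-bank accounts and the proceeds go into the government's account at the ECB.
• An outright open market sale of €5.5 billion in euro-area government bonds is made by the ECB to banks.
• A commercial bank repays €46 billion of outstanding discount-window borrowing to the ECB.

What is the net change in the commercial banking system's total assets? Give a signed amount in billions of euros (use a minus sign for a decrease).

-€81.5 billion

ECB balance sheet:
  Assets:      Securities +€77.5B, Loans to banks −€46B
  Liabilities: Bank reserves −€4B, Government deposits +€35.5B
Commercial banking system:
  Assets:      Reserves at CB −€4B, Securities −€77.5B
  Liabilities: Checkable deposits −€35.5B, Borrowings from CB −€46B
Change in total bank assets = -€81.5 billion.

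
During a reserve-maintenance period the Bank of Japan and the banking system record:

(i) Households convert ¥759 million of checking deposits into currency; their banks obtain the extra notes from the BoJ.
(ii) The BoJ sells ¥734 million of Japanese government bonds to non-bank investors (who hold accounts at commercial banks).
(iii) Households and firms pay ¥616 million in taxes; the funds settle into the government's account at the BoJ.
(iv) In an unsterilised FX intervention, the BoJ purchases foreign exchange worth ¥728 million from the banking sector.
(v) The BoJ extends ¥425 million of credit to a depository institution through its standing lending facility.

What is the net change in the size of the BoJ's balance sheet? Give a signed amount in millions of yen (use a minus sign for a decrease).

BoJ balance sheet:
  Assets:      Securities −¥734M, Loans to banks +¥425M, Foreign assets +¥728M
  Liabilities: Bank reserves −¥956M, Currency in circulation +¥759M, Government deposits +¥616M
Commercial banking system:
  Assets:      Reserves at CB −¥956M, Foreign assets −¥728M
  Liabilities: Checkable deposits −¥2109M, Borrowings from CB +¥425M
Change in total BoJ assets = +¥419 million.

+¥419 million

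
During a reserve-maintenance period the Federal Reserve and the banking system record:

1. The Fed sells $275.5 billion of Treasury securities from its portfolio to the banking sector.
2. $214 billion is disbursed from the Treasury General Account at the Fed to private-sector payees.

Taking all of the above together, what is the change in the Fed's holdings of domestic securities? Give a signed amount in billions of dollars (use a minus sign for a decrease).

-$275.5 billion

OMO sale (to banks) $275.5 billion: securities removed from the Fed's portfolio → −$275.5B.
Government spending $214 billion: the Fed's securities portfolio is untouched → 0.
Net: −275.5 + 0 = -$275.5 billion.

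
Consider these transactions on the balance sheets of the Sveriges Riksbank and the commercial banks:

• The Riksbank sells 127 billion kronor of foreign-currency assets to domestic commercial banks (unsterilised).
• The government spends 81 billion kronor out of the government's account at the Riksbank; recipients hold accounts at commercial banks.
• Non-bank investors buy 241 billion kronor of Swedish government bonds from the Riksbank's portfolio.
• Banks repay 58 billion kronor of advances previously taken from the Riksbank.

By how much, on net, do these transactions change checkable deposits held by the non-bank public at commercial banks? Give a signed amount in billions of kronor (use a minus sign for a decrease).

-160 billion

Riksbank balance sheet:
  Assets:      Securities −241B, Loans to banks −58B, Foreign assets −127B
  Liabilities: Bank reserves −345B, Government deposits −81B
Commercial banking system:
  Assets:      Reserves at CB −345B, Foreign assets +127B
  Liabilities: Checkable deposits −160B, Borrowings from CB −58B
So the change in checkable deposits held by the non-bank public at commercial banks is -160 billion.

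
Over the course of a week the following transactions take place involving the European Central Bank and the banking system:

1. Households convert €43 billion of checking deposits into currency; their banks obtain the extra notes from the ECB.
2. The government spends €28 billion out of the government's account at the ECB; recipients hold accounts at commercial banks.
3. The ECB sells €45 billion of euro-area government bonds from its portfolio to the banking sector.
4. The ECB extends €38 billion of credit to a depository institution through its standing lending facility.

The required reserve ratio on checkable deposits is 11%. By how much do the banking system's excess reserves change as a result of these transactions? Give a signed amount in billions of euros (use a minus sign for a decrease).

-€20.35 billion

Currency withdrawal €43 billion: reserves −€43B, deposits −€43B.
Government spending €28 billion: reserves +€28B, deposits +€28B.
OMO sale (to banks) €45 billion: reserves −€45B, deposits 0.
Discount-window loan €38 billion: reserves +€38B, deposits 0.
Totals: Δreserves = −€22B, Δdeposits = −€15B.
Δrequired reserves = 11% × −€15B = −€1.65B.
Δexcess reserves = Δreserves − Δrequired = −€22B − (−€1.65B) = -€20.35 billion.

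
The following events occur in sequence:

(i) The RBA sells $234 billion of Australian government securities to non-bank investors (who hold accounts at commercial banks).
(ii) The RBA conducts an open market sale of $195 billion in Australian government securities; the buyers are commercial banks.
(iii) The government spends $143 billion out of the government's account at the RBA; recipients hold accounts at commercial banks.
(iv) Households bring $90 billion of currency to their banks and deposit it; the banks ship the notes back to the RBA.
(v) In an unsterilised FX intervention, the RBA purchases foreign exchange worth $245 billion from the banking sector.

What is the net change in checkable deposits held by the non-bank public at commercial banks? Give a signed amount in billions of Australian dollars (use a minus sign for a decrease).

RBA balance sheet:
  Assets:      Securities −$429B, Foreign assets +$245B
  Liabilities: Bank reserves +$49B, Currency in circulation −$90B, Government deposits −$143B
Commercial banking system:
  Assets:      Reserves at CB +$49B, Securities +$195B, Foreign assets −$245B
  Liabilities: Checkable deposits −$1B
So the change in checkable deposits held by the non-bank public at commercial banks is -$1 billion.

-$1 billion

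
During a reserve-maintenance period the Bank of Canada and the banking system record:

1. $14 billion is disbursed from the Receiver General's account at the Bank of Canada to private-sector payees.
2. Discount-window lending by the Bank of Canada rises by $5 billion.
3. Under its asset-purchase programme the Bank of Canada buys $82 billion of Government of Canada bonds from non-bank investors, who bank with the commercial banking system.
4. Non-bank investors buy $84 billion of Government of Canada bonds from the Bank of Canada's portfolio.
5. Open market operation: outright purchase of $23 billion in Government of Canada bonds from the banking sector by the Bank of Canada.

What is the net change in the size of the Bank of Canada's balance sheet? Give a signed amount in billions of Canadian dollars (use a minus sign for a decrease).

+$26 billion

Government spending $14 billion: only the composition of liabilities changes → 0.
Discount-window loan $5 billion: a Bank of Canada asset is acquired → +$5B.
Asset purchase (from non-banks) $82 billion: a Bank of Canada asset is acquired → +$82B.
Asset sale (to non-banks) $84 billion: a Bank of Canada asset is shed → −$84B.
OMO purchase (from banks) $23 billion: a Bank of Canada asset is acquired → +$23B.
Net: 0 + 5 + 82 − 84 + 23 = +$26 billion.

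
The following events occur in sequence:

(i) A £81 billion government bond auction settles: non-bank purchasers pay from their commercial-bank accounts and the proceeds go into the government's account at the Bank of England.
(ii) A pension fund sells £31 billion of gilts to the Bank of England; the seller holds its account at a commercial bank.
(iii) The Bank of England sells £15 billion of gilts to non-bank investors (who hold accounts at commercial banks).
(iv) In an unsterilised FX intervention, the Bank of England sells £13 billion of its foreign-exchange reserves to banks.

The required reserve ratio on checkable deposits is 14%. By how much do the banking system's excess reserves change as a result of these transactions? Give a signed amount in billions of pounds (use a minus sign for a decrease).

-£68.9 billion

Government account inflow £81 billion: reserves −£81B, deposits −£81B.
Asset purchase (from non-banks) £31 billion: reserves +£31B, deposits +£31B.
Asset sale (to non-banks) £15 billion: reserves −£15B, deposits −£15B.
FX sale £13 billion: reserves −£13B, deposits 0.
Totals: Δreserves = −£78B, Δdeposits = −£65B.
Δrequired reserves = 14% × −£65B = −£9.1B.
Δexcess reserves = Δreserves − Δrequired = −£78B − (−£9.1B) = -£68.9 billion.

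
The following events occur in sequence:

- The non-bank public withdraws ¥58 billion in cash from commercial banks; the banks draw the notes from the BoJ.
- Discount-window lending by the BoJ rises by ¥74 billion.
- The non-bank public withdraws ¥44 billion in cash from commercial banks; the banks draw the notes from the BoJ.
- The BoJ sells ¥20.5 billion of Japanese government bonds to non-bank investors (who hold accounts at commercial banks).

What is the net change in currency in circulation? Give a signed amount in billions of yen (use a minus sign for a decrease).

+¥102 billion

Currency withdrawal ¥58 billion: notes leave the central bank → +¥58B.
Discount-window loan ¥74 billion: no currency enters or leaves circulation → 0.
Currency withdrawal ¥44 billion: notes leave the central bank → +¥44B.
Asset sale (to non-banks) ¥20.5 billion: no currency enters or leaves circulation → 0.
Net: 58 + 0 + 44 + 0 = +¥102 billion.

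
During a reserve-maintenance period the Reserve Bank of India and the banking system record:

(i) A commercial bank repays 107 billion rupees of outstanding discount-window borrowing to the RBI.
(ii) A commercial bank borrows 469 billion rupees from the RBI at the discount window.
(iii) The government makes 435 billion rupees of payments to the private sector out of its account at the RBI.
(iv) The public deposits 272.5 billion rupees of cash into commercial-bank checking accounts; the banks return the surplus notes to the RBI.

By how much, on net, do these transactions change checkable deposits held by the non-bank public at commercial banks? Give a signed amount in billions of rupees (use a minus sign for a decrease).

+707.5 billion

RBI balance sheet:
  Assets:      Loans to banks +362B
  Liabilities: Bank reserves +1069.5B, Currency in circulation −272.5B, Government deposits −435B
Commercial banking system:
  Assets:      Reserves at CB +1069.5B
  Liabilities: Checkable deposits +707.5B, Borrowings from CB +362B
So the change in checkable deposits held by the non-bank public at commercial banks is +707.5 billion.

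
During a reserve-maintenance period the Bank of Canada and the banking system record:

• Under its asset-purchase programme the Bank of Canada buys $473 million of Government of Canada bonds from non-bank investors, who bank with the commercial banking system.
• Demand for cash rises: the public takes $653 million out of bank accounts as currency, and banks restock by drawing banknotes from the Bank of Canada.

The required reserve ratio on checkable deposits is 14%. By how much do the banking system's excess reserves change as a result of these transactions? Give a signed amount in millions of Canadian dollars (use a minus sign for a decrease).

Asset purchase (from non-banks) $473 million: reserves +$473M, deposits +$473M.
Currency withdrawal $653 million: reserves −$653M, deposits −$653M.
Totals: Δreserves = −$180M, Δdeposits = −$180M.
Δrequired reserves = 14% × −$180M = −$25.2M.
Δexcess reserves = Δreserves − Δrequired = −$180M − (−$25.2M) = -$154.8 million.

-$154.8 million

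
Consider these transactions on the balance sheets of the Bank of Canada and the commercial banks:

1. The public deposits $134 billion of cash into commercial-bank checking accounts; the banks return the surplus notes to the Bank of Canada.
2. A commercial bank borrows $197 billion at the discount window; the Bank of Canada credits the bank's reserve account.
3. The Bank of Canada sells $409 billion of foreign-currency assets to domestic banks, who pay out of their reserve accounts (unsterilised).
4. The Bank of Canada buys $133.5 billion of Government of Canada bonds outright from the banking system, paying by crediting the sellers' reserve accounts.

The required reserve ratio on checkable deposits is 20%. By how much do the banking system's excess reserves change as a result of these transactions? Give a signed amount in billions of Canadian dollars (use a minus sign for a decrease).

Currency deposit $134 billion: reserves +$134B, deposits +$134B.
Discount-window loan $197 billion: reserves +$197B, deposits 0.
FX sale $409 billion: reserves −$409B, deposits 0.
OMO purchase (from banks) $133.5 billion: reserves +$133.5B, deposits 0.
Totals: Δreserves = +$55.5B, Δdeposits = +$134B.
Δrequired reserves = 20% × +$134B = +$26.8B.
Δexcess reserves = Δreserves − Δrequired = +$55.5B − (+$26.8B) = +$28.7 billion.

+$28.7 billion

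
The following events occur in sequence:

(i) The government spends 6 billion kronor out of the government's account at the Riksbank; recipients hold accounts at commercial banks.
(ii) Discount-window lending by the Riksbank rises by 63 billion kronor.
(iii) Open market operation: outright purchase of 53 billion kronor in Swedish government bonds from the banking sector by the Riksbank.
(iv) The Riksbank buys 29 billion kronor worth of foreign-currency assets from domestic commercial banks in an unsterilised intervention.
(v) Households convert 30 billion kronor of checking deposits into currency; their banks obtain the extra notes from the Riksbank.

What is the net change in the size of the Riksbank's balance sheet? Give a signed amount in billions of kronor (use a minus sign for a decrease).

+145 billion

Government spending 6 billion kronor: only the composition of liabilities changes → 0.
Discount-window loan 63 billion kronor: a Riksbank asset is acquired → +63B.
OMO purchase (from banks) 53 billion kronor: a Riksbank asset is acquired → +53B.
FX purchase 29 billion kronor: a Riksbank asset is acquired → +29B.
Currency withdrawal 30 billion kronor: only the composition of liabilities changes → 0.
Net: 0 + 63 + 53 + 29 + 0 = +145 billion.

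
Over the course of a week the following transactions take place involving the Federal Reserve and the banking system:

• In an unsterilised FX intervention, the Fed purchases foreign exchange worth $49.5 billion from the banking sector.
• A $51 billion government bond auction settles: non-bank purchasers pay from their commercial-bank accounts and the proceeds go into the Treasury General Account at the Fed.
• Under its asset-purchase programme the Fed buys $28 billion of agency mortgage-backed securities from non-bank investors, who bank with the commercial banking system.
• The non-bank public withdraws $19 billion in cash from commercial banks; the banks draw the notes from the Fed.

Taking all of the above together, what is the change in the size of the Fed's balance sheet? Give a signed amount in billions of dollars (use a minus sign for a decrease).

FX purchase $49.5 billion: a Fed asset is acquired → +$49.5B.
Government account inflow $51 billion: only the composition of liabilities changes → 0.
Asset purchase (from non-banks) $28 billion: a Fed asset is acquired → +$28B.
Currency withdrawal $19 billion: only the composition of liabilities changes → 0.
Net: 49.5 + 0 + 28 + 0 = +$77.5 billion.

+$77.5 billion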